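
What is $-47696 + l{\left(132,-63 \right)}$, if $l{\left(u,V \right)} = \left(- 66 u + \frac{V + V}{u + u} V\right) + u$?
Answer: $- \frac{2474821}{44} \approx -56246.0$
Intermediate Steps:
$l{\left(u,V \right)} = - 65 u + \frac{V^{2}}{u}$ ($l{\left(u,V \right)} = \left(- 66 u + \frac{2 V}{2 u} V\right) + u = \left(- 66 u + 2 V \frac{1}{2 u} V\right) + u = \left(- 66 u + \frac{V}{u} V\right) + u = \left(- 66 u + \frac{V^{2}}{u}\right) + u = - 65 u + \frac{V^{2}}{u}$)
$-47696 + l{\left(132,-63 \right)} = -47696 - \left(8580 - \frac{\left(-63\right)^{2}}{132}\right) = -47696 + \left(-8580 + 3969 \cdot \frac{1}{132}\right) = -47696 + \left(-8580 + \frac{1323}{44}\right) = -47696 - \frac{376197}{44} = - \frac{2474821}{44}$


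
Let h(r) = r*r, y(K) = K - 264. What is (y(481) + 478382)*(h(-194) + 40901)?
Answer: 37587729663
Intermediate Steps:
y(K) = -264 + K
h(r) = r²
(y(481) + 478382)*(h(-194) + 40901) = ((-264 + 481) + 478382)*((-194)² + 40901) = (217 + 478382)*(37636 + 40901) = 478599*78537 = 37587729663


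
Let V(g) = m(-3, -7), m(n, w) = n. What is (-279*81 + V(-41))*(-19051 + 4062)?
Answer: 338781378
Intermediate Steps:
V(g) = -3
(-279*81 + V(-41))*(-19051 + 4062) = (-279*81 - 3)*(-19051 + 4062) = (-22599 - 3)*(-14989) = -22602*(-14989) = 338781378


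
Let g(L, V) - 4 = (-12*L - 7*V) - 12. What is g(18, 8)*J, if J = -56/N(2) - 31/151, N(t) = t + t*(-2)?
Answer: -1175160/151 ≈ -7782.5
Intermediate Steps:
N(t) = -t (N(t) = t - 2*t = -t)
g(L, V) = -8 - 12*L - 7*V (g(L, V) = 4 + ((-12*L - 7*V) - 12) = 4 + (-12 - 12*L - 7*V) = -8 - 12*L - 7*V)
J = 4197/151 (J = -56/((-1*2)) - 31/151 = -56/(-2) - 31*1/151 = -56*(-1/2) - 31/151 = 28 - 31/151 = 4197/151 ≈ 27.795)
g(18, 8)*J = (-8 - 12*18 - 7*8)*(4197/151) = (-8 - 216 - 56)*(4197/151) = -280*4197/151 = -1175160/151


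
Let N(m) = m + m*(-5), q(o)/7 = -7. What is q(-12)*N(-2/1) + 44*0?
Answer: -392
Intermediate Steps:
q(o) = -49 (q(o) = 7*(-7) = -49)
N(m) = -4*m (N(m) = m - 5*m = -4*m)
q(-12)*N(-2/1) + 44*0 = -(-196)*(-2/1) + 44*0 = -(-196)*(-2*1) + 0 = -(-196)*(-2) + 0 = -49*8 + 0 = -392 + 0 = -392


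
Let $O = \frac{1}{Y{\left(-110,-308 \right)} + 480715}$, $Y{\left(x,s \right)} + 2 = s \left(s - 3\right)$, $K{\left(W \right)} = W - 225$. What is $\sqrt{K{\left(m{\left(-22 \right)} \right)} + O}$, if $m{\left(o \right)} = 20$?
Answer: $\frac{4 i \sqrt{4258277939919}}{576501} \approx 14.318 i$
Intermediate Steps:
$K{\left(W \right)} = -225 + W$ ($K{\left(W \right)} = W - 225 = -225 + W$)
$Y{\left(x,s \right)} = -2 + s \left(-3 + s\right)$ ($Y{\left(x,s \right)} = -2 + s \left(s - 3\right) = -2 + s \left(-3 + s\right)$)
$O = \frac{1}{576501}$ ($O = \frac{1}{\left(-2 + \left(-308\right)^{2} - -924\right) + 480715} = \frac{1}{\left(-2 + 94864 + 924\right) + 480715} = \frac{1}{95786 + 480715} = \frac{1}{576501} \approx 1.7346 \cdot 10^{-6}$)
$\sqrt{K{\left(m{\left(-22 \right)} \right)} + O} = \sqrt{\left(-225 + 20\right) + \frac{1}{576501}} = \sqrt{-205 + \frac{1}{576501}} = \sqrt{- \frac{118182704}{576501}} = \frac{4 i \sqrt{4258277939919}}{576501}$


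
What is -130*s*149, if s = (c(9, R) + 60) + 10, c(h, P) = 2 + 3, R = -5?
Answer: -1452750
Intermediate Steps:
c(h, P) = 5
s = 75 (s = (5 + 60) + 10 = 65 + 10 = 75)
-130*s*149 = -130*75*149 = -9750*149 = -1452750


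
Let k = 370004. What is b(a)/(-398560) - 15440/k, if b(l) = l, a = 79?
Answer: -1545749179/36867198560 ≈ -0.041928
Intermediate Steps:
b(a)/(-398560) - 15440/k = 79/(-398560) - 15440/370004 = 79*(-1/398560) - 15440*1/370004 = -79/398560 - 3860/92501 = -1545749179/36867198560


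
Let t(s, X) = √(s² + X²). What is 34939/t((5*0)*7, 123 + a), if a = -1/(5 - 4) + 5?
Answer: 34939/127 ≈ 275.11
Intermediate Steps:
a = 4 (a = -1/1 + 5 = -1*1 + 5 = -1 + 5 = 4)
t(s, X) = √(X² + s²)
34939/t((5*0)*7, 123 + a) = 34939/(√((123 + 4)² + ((5*0)*7)²)) = 34939/(√(127² + (0*7)²)) = 34939/(√(16129 + 0²)) = 34939/(√(16129 + 0)) = 34939/(√16129) = 34939/127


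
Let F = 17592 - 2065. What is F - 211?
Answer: 15316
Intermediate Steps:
F = 15527
F - 211 = 15527 - 211 = 15316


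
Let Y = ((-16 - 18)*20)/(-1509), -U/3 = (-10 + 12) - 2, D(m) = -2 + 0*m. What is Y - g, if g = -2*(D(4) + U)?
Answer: -5356/1509 ≈ -3.5494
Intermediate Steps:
D(m) = -2 (D(m) = -2 + 0 = -2)
U = 0 (U = -3*((-10 + 12) - 2) = -3*(2 - 2) = -3*0 = 0)
Y = 680/1509 (Y = -34*20*(-1/1509) = -680*(-1/1509) = 680/1509 ≈ 0.45063)
g = 4 (g = -2*(-2 + 0) = -2*(-2) = 4)
Y - g = 680/1509 - 1*4 = 680/1509 - 4 = -5356/1509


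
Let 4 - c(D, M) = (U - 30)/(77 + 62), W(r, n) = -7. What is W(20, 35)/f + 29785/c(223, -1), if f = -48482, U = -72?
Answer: 1024087041/162761 ≈ 6292.0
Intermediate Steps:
c(D, M) = 658/139 (c(D, M) = 4 - (-72 - 30)/(77 + 62) = 4 - (-102)/139 = 4 - 1*(-102/139) = 4 + 102/139 = 658/139)
W(20, 35)/f + 29785/c(223, -1) = -7/(-48482) + 29785/(658/139) = -7*(-1/48482) + 29785*(139/658) = 1/6926 + 591445/94 = 1024087041/162761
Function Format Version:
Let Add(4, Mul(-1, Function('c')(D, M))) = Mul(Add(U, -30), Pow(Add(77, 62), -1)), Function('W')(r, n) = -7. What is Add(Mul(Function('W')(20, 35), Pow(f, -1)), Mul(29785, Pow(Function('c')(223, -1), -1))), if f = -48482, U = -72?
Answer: Rational(1024087041, 162761) ≈ 6292.0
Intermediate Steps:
Function('c')(D, M) = Rational(658, 139) (Function('c')(D, M) = Add(4, Mul(-1, Mul(Add(-72, -30), Pow(Add(77, 62), -1)))) = Add(4, Mul(-1, Mul(-102, Pow(139, -1)))) = Add(4, Mul(-1, Mul(-102, Rational(1, 139)))) = Add(4, Mul(-1, Rational(-102, 139))) = Add(4, Rational(102, 139)) = Rational(658, 139))
Add(Mul(Function('W')(20, 35), Pow(f, -1)), Mul(29785, Pow(Function('c')(223, -1), -1))) = Add(Mul(-7, Pow(-48482, -1)), Mul(29785, Pow(Rational(658, 139), -1))) = Add(Mul(-7, Rational(-1, 48482)), Mul(29785, Rational(139, 658))) = Add(Rational(1, 6926), Rational(591445, 94)) = Rational(1024087041, 162761)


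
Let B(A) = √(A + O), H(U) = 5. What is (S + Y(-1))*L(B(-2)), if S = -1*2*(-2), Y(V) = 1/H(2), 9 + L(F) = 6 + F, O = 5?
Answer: -63/5 + 21*√3/5 ≈ -5.3254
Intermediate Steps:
B(A) = √(5 + A) (B(A) = √(A + 5) = √(5 + A))
L(F) = -3 + F (L(F) = -9 + (6 + F) = -3 + F)
Y(V) = ⅕ (Y(V) = 1/5 = ⅕)
S = 4 (S = -2*(-2) = 4)
(S + Y(-1))*L(B(-2)) = (4 + ⅕)*(-3 + √(5 - 2)) = 21*(-3 + √3)/5 = -63/5 + 21*√3/5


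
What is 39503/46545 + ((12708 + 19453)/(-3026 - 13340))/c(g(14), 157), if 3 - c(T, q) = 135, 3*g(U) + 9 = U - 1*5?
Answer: 9648415409/11172413560 ≈ 0.86359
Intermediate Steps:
g(U) = -14/3 + U/3 (g(U) = -3 + (U - 1*5)/3 = -3 + (U - 5)/3 = -3 + (-5 + U)/3 = -3 + (-5/3 + U/3) = -14/3 + U/3)
c(T, q) = -132 (c(T, q) = 3 - 1*135 = 3 - 135 = -132)
39503/46545 + ((12708 + 19453)/(-3026 - 13340))/c(g(14), 157) = 39503/46545 + ((12708 + 19453)/(-3026 - 13340))/(-132) = 39503*(1/46545) + (32161/(-16366))*(-1/132) = 39503/46545 + (32161*(-1/16366))*(-1/132) = 39503/46545 - 32161/16366*(-1/132) = 39503/46545 + 32161/2160312 = 9648415409/11172413560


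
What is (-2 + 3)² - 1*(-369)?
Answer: 370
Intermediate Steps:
(-2 + 3)² - 1*(-369) = 1² + 369 = 1 + 369 = 370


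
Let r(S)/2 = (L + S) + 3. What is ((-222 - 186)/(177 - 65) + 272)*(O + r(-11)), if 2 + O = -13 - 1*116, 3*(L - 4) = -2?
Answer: -1581697/42 ≈ -37659.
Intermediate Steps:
L = 10/3 (L = 4 + (1/3)*(-2) = 4 - 2/3 = 10/3 ≈ 3.3333)
r(S) = 38/3 + 2*S (r(S) = 2*((10/3 + S) + 3) = 2*(19/3 + S) = 38/3 + 2*S)
O = -131 (O = -2 + (-13 - 1*116) = -2 + (-13 - 116) = -2 - 129 = -131)
((-222 - 186)/(177 - 65) + 272)*(O + r(-11)) = ((-222 - 186)/(177 - 65) + 272)*(-131 + (38/3 + 2*(-11))) = (-408/112 + 272)*(-131 + (38/3 - 22)) = (-408*1/112 + 272)*(-131 - 28/3) = (-51/14 + 272)*(-421/3) = (3757/14)*(-421/3) = -1581697/42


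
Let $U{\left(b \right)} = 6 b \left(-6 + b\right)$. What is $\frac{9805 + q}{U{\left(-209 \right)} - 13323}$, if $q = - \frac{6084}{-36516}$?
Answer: $\frac{29837122}{779881341} \approx 0.038259$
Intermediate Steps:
$U{\left(b \right)} = 6 b \left(-6 + b\right)$
$q = \frac{507}{3043}$ ($q = \left(-6084\right) \left(- \frac{1}{36516}\right) = \frac{507}{3043} \approx 0.16661$)
$\frac{9805 + q}{U{\left(-209 \right)} - 13323} = \frac{9805 + \frac{507}{3043}}{6 \left(-209\right) \left(-6 - 209\right) - 13323} = \frac{29837122}{3043 \left(6 \left(-209\right) \left(-215\right) - 13323\right)} = \frac{29837122}{3043 \left(269610 - 13323\right)} = \frac{29837122}{3043 \cdot 256287} = \frac{29837122}{3043} \cdot \frac{1}{256287} = \frac{29837122}{779881341}$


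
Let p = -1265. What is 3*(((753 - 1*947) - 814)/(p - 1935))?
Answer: 189/200 ≈ 0.94500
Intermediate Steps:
3*(((753 - 1*947) - 814)/(p - 1935)) = 3*(((753 - 1*947) - 814)/(-1265 - 1935)) = 3*(((753 - 947) - 814)/(-3200)) = 3*((-194 - 814)*(-1/3200)) = 3*(-1008*(-1/3200)) = 3*(63/200) = 189/200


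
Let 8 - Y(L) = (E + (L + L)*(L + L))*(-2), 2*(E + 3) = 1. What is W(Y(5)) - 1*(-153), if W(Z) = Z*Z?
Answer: 41362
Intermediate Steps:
E = -5/2 (E = -3 + (½)*1 = -3 + ½ = -5/2 ≈ -2.5000)
Y(L) = 3 + 8*L² (Y(L) = 8 - (-5/2 + (L + L)*(L + L))*(-2) = 8 - (-5/2 + (2*L)*(2*L))*(-2) = 8 - (-5/2 + 4*L²)*(-2) = 8 - (5 - 8*L²) = 8 + (-5 + 8*L²) = 3 + 8*L²)
W(Z) = Z²
W(Y(5)) - 1*(-153) = (3 + 8*5²)² - 1*(-153) = (3 + 8*25)² + 153 = (3 + 200)² + 153 = 203² + 153 = 41209 + 153 = 41362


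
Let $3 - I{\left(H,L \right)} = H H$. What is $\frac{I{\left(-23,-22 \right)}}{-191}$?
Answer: $\frac{526}{191} \approx 2.7539$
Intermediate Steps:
$I{\left(H,L \right)} = 3 - H^{2}$ ($I{\left(H,L \right)} = 3 - H H = 3 - H^{2}$)
$\frac{I{\left(-23,-22 \right)}}{-191} = \frac{3 - \left(-23\right)^{2}}{-191} = \left(3 - 529\right) \left(- \frac{1}{191}\right) = \left(-526\right) \left(- \frac{1}{191}\right) = \frac{526}{191}$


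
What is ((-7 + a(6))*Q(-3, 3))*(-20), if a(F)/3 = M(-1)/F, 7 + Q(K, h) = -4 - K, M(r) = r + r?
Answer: -1280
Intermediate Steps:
M(r) = 2*r
Q(K, h) = -11 - K (Q(K, h) = -7 + (-4 - K) = -11 - K)
a(F) = -6/F (a(F) = 3*((2*(-1))/F) = 3*(-2/F) = -6/F)
((-7 + a(6))*Q(-3, 3))*(-20) = ((-7 - 6/6)*(-11 - 1*(-3)))*(-20) = ((-7 - 6*⅙)*(-11 + 3))*(-20) = ((-7 - 1)*(-8))*(-20) = -8*(-8)*(-20) = 64*(-20) = -1280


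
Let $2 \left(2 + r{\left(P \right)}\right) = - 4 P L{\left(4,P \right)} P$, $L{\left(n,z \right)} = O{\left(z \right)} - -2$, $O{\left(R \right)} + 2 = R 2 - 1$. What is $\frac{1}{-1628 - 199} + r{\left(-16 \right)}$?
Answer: $\frac{30865337}{1827} \approx 16894.0$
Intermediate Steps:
$O{\left(R \right)} = -3 + 2 R$ ($O{\left(R \right)} = -2 + \left(R 2 - 1\right) = -2 + \left(2 R - 1\right) = -2 + \left(-1 + 2 R\right) = -3 + 2 R$)
$L{\left(n,z \right)} = -1 + 2 z$ ($L{\left(n,z \right)} = \left(-3 + 2 z\right) - -2 = \left(-3 + 2 z\right) + 2 = -1 + 2 z$)
$r{\left(P \right)} = -2 - 2 P^{2} \left(-1 + 2 P\right)$ ($r{\left(P \right)} = -2 + \frac{- 4 P \left(-1 + 2 P\right) P}{2} = -2 + \frac{\left(-4\right) P^{2} \left(-1 + 2 P\right)}{2} = -2 - 2 P^{2} \left(-1 + 2 P\right)$)
$\frac{1}{-1628 - 199} + r{\left(-16 \right)} = \frac{1}{-1628 - 199} - \left(2 - 2 \left(-16\right)^{2} \left(1 - -32\right)\right) = \frac{1}{-1827} - \left(2 - 512 \left(1 + 32\right)\right) = - \frac{1}{1827} - \left(2 - 16896\right) = - \frac{1}{1827} + \left(-2 + 16896\right) = - \frac{1}{1827} + 16894 = \frac{30865337}{1827}$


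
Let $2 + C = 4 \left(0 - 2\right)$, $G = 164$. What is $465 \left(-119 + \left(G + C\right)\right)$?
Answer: $16275$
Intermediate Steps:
$C = -10$ ($C = -2 + 4 \left(0 - 2\right) = -2 + 4 \left(-2\right) = -2 - 8 = -10$)
$465 \left(-119 + \left(G + C\right)\right) = 465 \left(-119 + \left(164 - 10\right)\right) = 465 \left(-119 + 154\right) = 465 \cdot 35 = 16275$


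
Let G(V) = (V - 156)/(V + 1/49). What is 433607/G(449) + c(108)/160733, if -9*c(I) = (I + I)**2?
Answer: 1533428301963174/2307643681 ≈ 6.6450e+5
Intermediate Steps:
G(V) = (-156 + V)/(1/49 + V) (G(V) = (-156 + V)/(V + 1/49) = (-156 + V)/(1/49 + V))
c(I) = -4*I**2/9 (c(I) = -(I + I)**2/9 = -4*I**2/9)
433607/G(449) + c(108)/160733 = 433607/((49*(-156 + 449)/(1 + 49*449))) - 4/9*108**2/160733 = 433607/((49*293/(1 + 22001))) - 4/9*11664*(1/160733) = 433607/((49*293/22002)) - 5184*1/160733 = 433607/((49*(1/22002)*293)) - 5184/160733 = 433607/(14357/22002) - 5184/160733 = 433607*(22002/14357) - 5184/160733 = 9540221214/14357 - 5184/160733 = 1533428301963174/2307643681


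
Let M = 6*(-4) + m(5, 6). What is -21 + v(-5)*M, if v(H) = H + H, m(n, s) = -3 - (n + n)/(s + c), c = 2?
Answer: 523/2 ≈ 261.50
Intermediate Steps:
m(n, s) = -3 - 2*n/(2 + s) (m(n, s) = -3 - (n + n)/(s + 2) = -3 - 2*n/(2 + s))
v(H) = 2*H
M = -113/4 (M = 6*(-4) + (-6 - 3*6 - 2*5)/(2 + 6) = -24 + (-6 - 18 - 10)/8 = -24 + (1/8)*(-34) = -24 - 17/4 = -113/4 ≈ -28.250)
-21 + v(-5)*M = -21 + (2*(-5))*(-113/4) = -21 - 10*(-113/4) = -21 + 565/2 = 523/2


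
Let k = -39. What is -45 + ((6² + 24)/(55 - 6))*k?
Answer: -4545/49 ≈ -92.755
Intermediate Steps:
-45 + ((6² + 24)/(55 - 6))*k = -45 + ((6² + 24)/(55 - 6))*(-39) = -45 + ((36 + 24)/49)*(-39) = -45 + (60*(1/49))*(-39) = -45 + (60/49)*(-39) = -45 - 2340/49 = -4545/49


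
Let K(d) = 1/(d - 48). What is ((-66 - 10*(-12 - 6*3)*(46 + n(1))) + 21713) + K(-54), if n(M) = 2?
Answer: 3676793/102 ≈ 36047.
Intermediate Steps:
K(d) = 1/(-48 + d)
((-66 - 10*(-12 - 6*3)*(46 + n(1))) + 21713) + K(-54) = ((-66 - 10*(-12 - 6*3)*(46 + 2)) + 21713) + 1/(-48 - 54) = ((-66 - 10*(-12 - 18)*48) + 21713) + 1/(-102) = ((-66 - (-300)*48) + 21713) - 1/102 = ((-66 - 10*(-1440)) + 21713) - 1/102 = ((-66 + 14400) + 21713) - 1/102 = (14334 + 21713) - 1/102 = 36047 - 1/102 = 3676793/102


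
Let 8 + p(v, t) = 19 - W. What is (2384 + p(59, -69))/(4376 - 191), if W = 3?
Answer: 2392/4185 ≈ 0.57156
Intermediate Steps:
p(v, t) = 8 (p(v, t) = -8 + (19 - 1*3) = -8 + (19 - 3) = -8 + 16 = 8)
(2384 + p(59, -69))/(4376 - 191) = (2384 + 8)/(4376 - 191) = 2392/4185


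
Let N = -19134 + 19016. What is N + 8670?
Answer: 8552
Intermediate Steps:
N = -118
N + 8670 = -118 + 8670 = 8552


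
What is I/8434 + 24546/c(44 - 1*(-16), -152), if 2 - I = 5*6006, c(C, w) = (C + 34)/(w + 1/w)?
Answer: -1195912103321/30126248 ≈ -39697.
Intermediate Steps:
c(C, w) = (34 + C)/(w + 1/w)
I = -30028 (I = 2 - 5*6006 = 2 - 1*30030 = 2 - 30030 = -30028)
I/8434 + 24546/c(44 - 1*(-16), -152) = -30028/8434 + 24546/((-152*(34 + (44 - 1*(-16)))/(1 + (-152)²))) = -30028*1/8434 + 24546/((-152*(34 + (44 + 16))/(1 + 23104))) = -15014/4217 + 24546/((-152*(34 + 60)/23105)) = -15014/4217 + 24546/((-152*1/23105*94)) = -15014/4217 + 24546/(-14288/23105) = -15014/4217 + 24546*(-23105/14288) = -15014/4217 - 283567665/7144 = -1195912103321/30126248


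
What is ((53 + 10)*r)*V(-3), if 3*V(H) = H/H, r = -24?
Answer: -504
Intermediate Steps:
V(H) = ⅓ (V(H) = (H/H)/3 = (⅓)*1 = ⅓)
((53 + 10)*r)*V(-3) = ((53 + 10)*(-24))*(⅓) = (63*(-24))*(⅓) = -1512*⅓ = -504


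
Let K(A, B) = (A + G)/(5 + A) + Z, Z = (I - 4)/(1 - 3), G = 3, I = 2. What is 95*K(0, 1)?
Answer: 152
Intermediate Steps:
Z = 1 (Z = (2 - 4)/(1 - 3) = -2/(-2) = -2*(-½) = 1)
K(A, B) = 1 + (3 + A)/(5 + A) (K(A, B) = (A + 3)/(5 + A) + 1 = (3 + A)/(5 + A) + 1 = 1 + (3 + A)/(5 + A))
95*K(0, 1) = 95*(2*(4 + 0)/(5 + 0)) = 95*(2*4/5) = 95*(2*(⅕)*4) = 95*(8/5) = 152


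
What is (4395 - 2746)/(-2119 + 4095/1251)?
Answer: -229211/294086 ≈ -0.77940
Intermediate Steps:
(4395 - 2746)/(-2119 + 4095/1251) = 1649/(-2119 + 4095*(1/1251)) = 1649/(-2119 + 455/139) = 1649/(-294086/139) = 1649*(-139/294086) = -229211/294086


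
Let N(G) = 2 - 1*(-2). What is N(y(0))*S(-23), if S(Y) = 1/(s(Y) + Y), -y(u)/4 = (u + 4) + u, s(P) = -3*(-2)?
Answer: -4/17 ≈ -0.23529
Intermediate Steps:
s(P) = 6
y(u) = -16 - 8*u (y(u) = -4*((u + 4) + u) = -4*((4 + u) + u) = -4*(4 + 2*u) = -16 - 8*u)
N(G) = 4 (N(G) = 2 + 2 = 4)
S(Y) = 1/(6 + Y)
N(y(0))*S(-23) = 4/(6 - 23) = 4/(-17) = 4*(-1/17) = -4/17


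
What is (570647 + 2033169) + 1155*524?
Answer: 3209036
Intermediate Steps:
(570647 + 2033169) + 1155*524 = 2603816 + 605220 = 3209036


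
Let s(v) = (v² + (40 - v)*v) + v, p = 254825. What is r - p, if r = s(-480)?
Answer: -274505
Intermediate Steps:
s(v) = v + v² + v*(40 - v) (s(v) = (v² + v*(40 - v)) + v = v + v² + v*(40 - v))
r = -19680 (r = 41*(-480) = -19680)
r - p = -19680 - 1*254825 = -19680 - 254825 = -274505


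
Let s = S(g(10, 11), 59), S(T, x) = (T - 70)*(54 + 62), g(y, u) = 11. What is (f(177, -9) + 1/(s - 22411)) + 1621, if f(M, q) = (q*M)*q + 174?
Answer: 471941659/29255 ≈ 16132.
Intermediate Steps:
S(T, x) = -8120 + 116*T (S(T, x) = (-70 + T)*116 = -8120 + 116*T)
s = -6844 (s = -8120 + 116*11 = -8120 + 1276 = -6844)
f(M, q) = 174 + M*q² (f(M, q) = (M*q)*q + 174 = M*q² + 174 = 174 + M*q²)
(f(177, -9) + 1/(s - 22411)) + 1621 = ((174 + 177*(-9)²) + 1/(-6844 - 22411)) + 1621 = ((174 + 177*81) + 1/(-29255)) + 1621 = ((174 + 14337) - 1/29255) + 1621 = (14511 - 1/29255) + 1621 = 424519304/29255 + 1621 = 471941659/29255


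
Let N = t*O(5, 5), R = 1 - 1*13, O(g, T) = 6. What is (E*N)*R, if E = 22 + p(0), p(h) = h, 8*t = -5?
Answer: 990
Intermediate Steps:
t = -5/8 (t = (⅛)*(-5) = -5/8 ≈ -0.62500)
E = 22 (E = 22 + 0 = 22)
R = -12 (R = 1 - 13 = -12)
N = -15/4 (N = -5/8*6 = -15/4 ≈ -3.7500)
(E*N)*R = (22*(-15/4))*(-12) = -165/2*(-12) = 990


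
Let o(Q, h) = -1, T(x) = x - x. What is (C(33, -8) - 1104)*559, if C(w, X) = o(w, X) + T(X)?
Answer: -617695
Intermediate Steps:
T(x) = 0
C(w, X) = -1 (C(w, X) = -1 + 0 = -1)
(C(33, -8) - 1104)*559 = (-1 - 1104)*559 = -1105*559 = -617695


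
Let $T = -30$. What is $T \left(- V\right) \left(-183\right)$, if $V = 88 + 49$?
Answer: $-752130$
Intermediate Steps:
$V = 137$
$T \left(- V\right) \left(-183\right) = - 30 \left(\left(-1\right) 137\right) \left(-183\right) = \left(-30\right) \left(-137\right) \left(-183\right) = 4110 \left(-183\right) = -752130$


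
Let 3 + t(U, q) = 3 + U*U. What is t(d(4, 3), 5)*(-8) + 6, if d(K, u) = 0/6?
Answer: 6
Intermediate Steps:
d(K, u) = 0 (d(K, u) = 0*(⅙) = 0)
t(U, q) = U² (t(U, q) = -3 + (3 + U*U) = -3 + (3 + U²) = U²)
t(d(4, 3), 5)*(-8) + 6 = 0²*(-8) + 6 = 0*(-8) + 6 = 0 + 6 = 6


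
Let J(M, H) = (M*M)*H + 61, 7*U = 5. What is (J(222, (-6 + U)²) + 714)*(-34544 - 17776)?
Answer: -3532006578720/49 ≈ -7.2082e+10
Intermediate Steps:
U = 5/7 (U = (⅐)*5 = 5/7 ≈ 0.71429)
J(M, H) = 61 + H*M² (J(M, H) = M²*H + 61 = H*M² + 61 = 61 + H*M²)
(J(222, (-6 + U)²) + 714)*(-34544 - 17776) = ((61 + (-6 + 5/7)²*222²) + 714)*(-34544 - 17776) = ((61 + (-37/7)²*49284) + 714)*(-52320) = ((61 + (1369/49)*49284) + 714)*(-52320) = ((61 + 67469796/49) + 714)*(-52320) = (67472785/49 + 714)*(-52320) = (67507771/49)*(-52320) = -3532006578720/49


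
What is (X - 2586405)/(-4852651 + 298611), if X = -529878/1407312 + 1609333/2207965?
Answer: 1339453980849924629/2358458106124987200 ≈ 0.56794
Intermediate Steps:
X = 182480260771/517882606680 (X = -529878*1/1407312 + 1609333*(1/2207965) = -88313/234552 + 1609333/2207965 = 182480260771/517882606680 ≈ 0.35236)
(X - 2586405)/(-4852651 + 298611) = (182480260771/517882606680 - 2586405)/(-4852651 + 298611) = -1339453980849924629/517882606680/(-4554040) = -1339453980849924629/517882606680*(-1/4554040) = 1339453980849924629/2358458106124987200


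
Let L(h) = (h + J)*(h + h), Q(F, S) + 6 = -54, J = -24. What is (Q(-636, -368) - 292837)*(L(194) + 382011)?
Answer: -131209361987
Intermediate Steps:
Q(F, S) = -60 (Q(F, S) = -6 - 54 = -60)
L(h) = 2*h*(-24 + h) (L(h) = (h - 24)*(h + h) = (-24 + h)*(2*h) = 2*h*(-24 + h))
(Q(-636, -368) - 292837)*(L(194) + 382011) = (-60 - 292837)*(2*194*(-24 + 194) + 382011) = -292897*(2*194*170 + 382011) = -292897*(65960 + 382011) = -292897*447971 = -131209361987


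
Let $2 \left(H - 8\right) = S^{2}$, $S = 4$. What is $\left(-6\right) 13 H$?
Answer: $-1248$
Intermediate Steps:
$H = 16$ ($H = 8 + \frac{4^{2}}{2} = 8 + \frac{1}{2} \cdot 16 = 8 + 8 = 16$)
$\left(-6\right) 13 H = \left(-6\right) 13 \cdot 16 = \left(-78\right) 16 = -1248$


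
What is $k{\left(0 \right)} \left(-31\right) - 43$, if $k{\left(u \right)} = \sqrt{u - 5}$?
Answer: $-43 - 31 i \sqrt{5} \approx -43.0 - 69.318 i$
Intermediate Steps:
$k{\left(u \right)} = \sqrt{-5 + u}$
$k{\left(0 \right)} \left(-31\right) - 43 = \sqrt{-5 + 0} \left(-31\right) - 43 = \sqrt{-5} \left(-31\right) - 43 = i \sqrt{5} \left(-31\right) - 43 = - 31 i \sqrt{5} - 43 = -43 - 31 i \sqrt{5}$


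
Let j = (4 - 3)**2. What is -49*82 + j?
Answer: -4017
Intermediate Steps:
j = 1 (j = 1**2 = 1)
-49*82 + j = -49*82 + 1 = -4018 + 1 = -4017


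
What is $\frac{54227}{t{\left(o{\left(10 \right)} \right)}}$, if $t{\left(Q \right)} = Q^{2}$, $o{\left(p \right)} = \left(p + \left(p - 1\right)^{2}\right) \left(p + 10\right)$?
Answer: $\frac{54227}{3312400} \approx 0.016371$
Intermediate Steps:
$o{\left(p \right)} = \left(10 + p\right) \left(p + \left(-1 + p\right)^{2}\right)$ ($o{\left(p \right)} = \left(p + \left(-1 + p\right)^{2}\right) \left(10 + p\right) = \left(10 + p\right) \left(p + \left(-1 + p\right)^{2}\right)$)
$\frac{54227}{t{\left(o{\left(10 \right)} \right)}} = \frac{54227}{\left(10 + 10^{3} - 90 + 9 \cdot 10^{2}\right)^{2}} = \frac{54227}{\left(10 + 1000 - 90 + 9 \cdot 100\right)^{2}} = \frac{54227}{\left(10 + 1000 - 90 + 900\right)^{2}} = \frac{54227}{1820^{2}} = \frac{54227}{3312400}$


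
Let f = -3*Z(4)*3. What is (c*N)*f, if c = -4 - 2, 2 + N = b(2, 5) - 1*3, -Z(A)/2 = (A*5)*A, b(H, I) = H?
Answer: 25920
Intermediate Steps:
Z(A) = -10*A² (Z(A) = -2*A*5*A = -2*5*A*A = -10*A²)
N = -3 (N = -2 + (2 - 1*3) = -2 + (2 - 3) = -2 - 1 = -3)
c = -6
f = 1440 (f = -(-30)*4²*3 = -(-30)*16*3 = -3*(-160)*3 = 480*3 = 1440)
(c*N)*f = -6*(-3)*1440 = 18*1440 = 25920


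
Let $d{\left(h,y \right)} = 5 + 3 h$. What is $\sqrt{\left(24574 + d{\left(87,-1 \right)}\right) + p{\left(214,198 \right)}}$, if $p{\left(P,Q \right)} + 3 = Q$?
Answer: $\sqrt{25035} \approx 158.22$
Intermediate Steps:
$p{\left(P,Q \right)} = -3 + Q$
$\sqrt{\left(24574 + d{\left(87,-1 \right)}\right) + p{\left(214,198 \right)}} = \sqrt{\left(24574 + \left(5 + 3 \cdot 87\right)\right) + \left(-3 + 198\right)} = \sqrt{\left(24574 + \left(5 + 261\right)\right) + 195} = \sqrt{\left(24574 + 266\right) + 195} = \sqrt{24840 + 195} = \sqrt{25035}$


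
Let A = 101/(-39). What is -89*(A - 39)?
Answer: 144358/39 ≈ 3701.5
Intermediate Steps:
A = -101/39 (A = 101*(-1/39) = -101/39 ≈ -2.5897)
-89*(A - 39) = -89*(-101/39 - 39) = -89*(-1622/39) = 144358/39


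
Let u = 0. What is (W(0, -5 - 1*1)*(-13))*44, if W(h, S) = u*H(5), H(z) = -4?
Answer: 0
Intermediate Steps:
W(h, S) = 0 (W(h, S) = 0*(-4) = 0)
(W(0, -5 - 1*1)*(-13))*44 = (0*(-13))*44 = 0*44 = 0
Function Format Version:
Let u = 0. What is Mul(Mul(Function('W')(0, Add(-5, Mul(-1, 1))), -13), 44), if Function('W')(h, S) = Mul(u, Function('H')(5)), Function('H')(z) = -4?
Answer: 0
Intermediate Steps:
Function('W')(h, S) = 0 (Function('W')(h, S) = Mul(0, -4) = 0)
Mul(Mul(Function('W')(0, Add(-5, Mul(-1, 1))), -13), 44) = Mul(Mul(0, -13), 44) = Mul(0, 44) = 0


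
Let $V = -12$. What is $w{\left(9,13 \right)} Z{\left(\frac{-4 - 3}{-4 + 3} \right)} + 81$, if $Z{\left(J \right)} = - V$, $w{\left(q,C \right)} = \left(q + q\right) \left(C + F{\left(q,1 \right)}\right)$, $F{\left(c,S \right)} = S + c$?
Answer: $5049$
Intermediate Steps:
$w{\left(q,C \right)} = 2 q \left(1 + C + q\right)$ ($w{\left(q,C \right)} = \left(q + q\right) \left(C + \left(1 + q\right)\right) = 2 q \left(1 + C + q\right)$)
$Z{\left(J \right)} = 12$ ($Z{\left(J \right)} = \left(-1\right) \left(-12\right) = 12$)
$w{\left(9,13 \right)} Z{\left(\frac{-4 - 3}{-4 + 3} \right)} + 81 = 2 \cdot 9 \left(1 + 13 + 9\right) 12 + 81 = 2 \cdot 9 \cdot 23 \cdot 12 + 81 = 414 \cdot 12 + 81 = 4968 + 81 = 5049$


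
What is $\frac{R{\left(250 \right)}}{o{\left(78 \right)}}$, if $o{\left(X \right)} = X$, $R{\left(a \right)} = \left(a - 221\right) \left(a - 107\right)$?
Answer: $\frac{319}{6} \approx 53.167$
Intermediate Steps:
$R{\left(a \right)} = \left(-221 + a\right) \left(-107 + a\right)$
$\frac{R{\left(250 \right)}}{o{\left(78 \right)}} = \frac{23647 + 250^{2} - 82000}{78} = \left(23647 + 62500 - 82000\right) \frac{1}{78} = 4147 \cdot \frac{1}{78} = \frac{319}{6}$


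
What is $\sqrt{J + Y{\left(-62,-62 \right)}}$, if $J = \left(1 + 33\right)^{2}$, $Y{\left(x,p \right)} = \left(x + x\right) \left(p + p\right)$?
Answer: $2 \sqrt{4133} \approx 128.58$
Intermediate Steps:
$Y{\left(x,p \right)} = 4 p x$ ($Y{\left(x,p \right)} = 2 x 2 p = 4 p x$)
$J = 1156$ ($J = 34^{2} = 1156$)
$\sqrt{J + Y{\left(-62,-62 \right)}} = \sqrt{1156 + 4 \left(-62\right) \left(-62\right)} = \sqrt{1156 + 15376} = \sqrt{16532} = 2 \sqrt{4133}$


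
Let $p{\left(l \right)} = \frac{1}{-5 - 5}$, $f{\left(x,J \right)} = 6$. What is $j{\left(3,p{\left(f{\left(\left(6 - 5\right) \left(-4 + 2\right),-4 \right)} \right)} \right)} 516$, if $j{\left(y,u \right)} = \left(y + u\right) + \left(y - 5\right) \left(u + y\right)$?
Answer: $- \frac{7482}{5} \approx -1496.4$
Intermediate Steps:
$p{\left(l \right)} = - \frac{1}{10}$ ($p{\left(l \right)} = \frac{1}{-10} = - \frac{1}{10}$)
$j{\left(y,u \right)} = u + y + \left(-5 + y\right) \left(u + y\right)$ ($j{\left(y,u \right)} = \left(u + y\right) + \left(-5 + y\right) \left(u + y\right) = u + y + \left(-5 + y\right) \left(u + y\right)$)
$j{\left(3,p{\left(f{\left(\left(6 - 5\right) \left(-4 + 2\right),-4 \right)} \right)} \right)} 516 = \left(3^{2} - - \frac{2}{5} - 12 - \frac{3}{10}\right) 516 = \left(9 + \frac{2}{5} - 12 - \frac{3}{10}\right) 516 = \left(- \frac{29}{10}\right) 516 = - \frac{7482}{5}$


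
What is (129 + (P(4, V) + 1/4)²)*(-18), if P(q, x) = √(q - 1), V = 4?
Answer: -19017/8 - 9*√3 ≈ -2392.7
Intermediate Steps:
P(q, x) = √(-1 + q)
(129 + (P(4, V) + 1/4)²)*(-18) = (129 + (√(-1 + 4) + 1/4)²)*(-18) = (129 + (√3 + ¼)²)*(-18) = (129 + (¼ + √3)²)*(-18) = -2322 - 18*(¼ + √3)²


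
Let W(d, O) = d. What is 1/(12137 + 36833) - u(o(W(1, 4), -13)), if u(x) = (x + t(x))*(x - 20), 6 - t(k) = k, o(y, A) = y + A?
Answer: 9402241/48970 ≈ 192.00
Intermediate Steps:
o(y, A) = A + y
t(k) = 6 - k
u(x) = -120 + 6*x (u(x) = (x + (6 - x))*(x - 20) = 6*(-20 + x) = -120 + 6*x)
1/(12137 + 36833) - u(o(W(1, 4), -13)) = 1/(12137 + 36833) - (-120 + 6*(-13 + 1)) = 1/48970 - (-120 + 6*(-12)) = 1/48970 - (-120 - 72) = 1/48970 - 1*(-192) = 1/48970 + 192 = 9402241/48970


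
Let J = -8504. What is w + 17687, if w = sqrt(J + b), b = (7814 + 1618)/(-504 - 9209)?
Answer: 17687 + 4*I*sqrt(50148694937)/9713 ≈ 17687.0 + 92.222*I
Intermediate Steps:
b = -9432/9713 (b = 9432/(-9713) = 9432*(-1/9713) = -9432/9713 ≈ -0.97107)
w = 4*I*sqrt(50148694937)/9713 (w = sqrt(-8504 - 9432/9713) = sqrt(-82608784/9713) = 4*I*sqrt(50148694937)/9713 ≈ 92.222*I)
w + 17687 = 4*I*sqrt(50148694937)/9713 + 17687 = 17687 + 4*I*sqrt(50148694937)/9713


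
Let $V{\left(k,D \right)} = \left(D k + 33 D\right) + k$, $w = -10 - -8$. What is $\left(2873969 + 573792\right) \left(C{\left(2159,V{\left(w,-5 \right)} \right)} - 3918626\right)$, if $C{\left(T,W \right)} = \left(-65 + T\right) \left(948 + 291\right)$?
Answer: $-4565387205760$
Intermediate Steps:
$w = -2$ ($w = -10 + 8 = -2$)
$V{\left(k,D \right)} = k + 33 D + D k$ ($V{\left(k,D \right)} = \left(33 D + D k\right) + k = k + 33 D + D k$)
$C{\left(T,W \right)} = -80535 + 1239 T$ ($C{\left(T,W \right)} = \left(-65 + T\right) 1239 = -80535 + 1239 T$)
$\left(2873969 + 573792\right) \left(C{\left(2159,V{\left(w,-5 \right)} \right)} - 3918626\right) = \left(2873969 + 573792\right) \left(\left(-80535 + 1239 \cdot 2159\right) - 3918626\right) = 3447761 \left(\left(-80535 + 2675001\right) - 3918626\right) = 3447761 \left(2594466 - 3918626\right) = 3447761 \left(-1324160\right) = -4565387205760$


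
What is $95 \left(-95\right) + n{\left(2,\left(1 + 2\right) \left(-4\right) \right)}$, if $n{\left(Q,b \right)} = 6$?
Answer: $-9019$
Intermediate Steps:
$95 \left(-95\right) + n{\left(2,\left(1 + 2\right) \left(-4\right) \right)} = 95 \left(-95\right) + 6 = -9025 + 6 = -9019$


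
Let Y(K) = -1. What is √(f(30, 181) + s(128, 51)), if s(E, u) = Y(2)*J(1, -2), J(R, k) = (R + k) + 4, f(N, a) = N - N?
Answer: I*√3 ≈ 1.732*I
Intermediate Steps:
f(N, a) = 0
J(R, k) = 4 + R + k
s(E, u) = -3 (s(E, u) = -(4 + 1 - 2) = -1*3 = -3)
√(f(30, 181) + s(128, 51)) = √(0 - 3) = √(-3) = I*√3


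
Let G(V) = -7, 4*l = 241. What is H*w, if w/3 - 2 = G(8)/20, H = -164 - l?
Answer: -88803/80 ≈ -1110.0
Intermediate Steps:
l = 241/4 (l = (1/4)*241 = 241/4 ≈ 60.250)
H = -897/4 (H = -164 - 1*241/4 = -164 - 241/4 = -897/4 ≈ -224.25)
w = 99/20 (w = 6 + 3*(-7/20) = 6 - 21/20 = 99/20 ≈ 4.9500)
H*w = -897/4*99/20 = -88803/80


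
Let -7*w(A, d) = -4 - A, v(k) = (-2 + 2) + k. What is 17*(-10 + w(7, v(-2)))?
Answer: -1003/7 ≈ -143.29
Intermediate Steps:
v(k) = k (v(k) = 0 + k = k)
w(A, d) = 4/7 + A/7 (w(A, d) = -(-4 - A)/7 = 4/7 + A/7)
17*(-10 + w(7, v(-2))) = 17*(-10 + (4/7 + (⅐)*7)) = 17*(-10 + (4/7 + 1)) = 17*(-10 + 11/7) = 17*(-59/7) = -1003/7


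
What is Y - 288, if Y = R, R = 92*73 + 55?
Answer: 6483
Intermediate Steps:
R = 6771 (R = 6716 + 55 = 6771)
Y = 6771
Y - 288 = 6771 - 288 = 6483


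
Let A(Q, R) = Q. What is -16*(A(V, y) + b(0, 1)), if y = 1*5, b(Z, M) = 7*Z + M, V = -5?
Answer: 64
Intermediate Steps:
b(Z, M) = M + 7*Z
y = 5
-16*(A(V, y) + b(0, 1)) = -16*(-5 + (1 + 7*0)) = -16*(-5 + (1 + 0)) = -16*(-5 + 1) = -16*(-4) = 64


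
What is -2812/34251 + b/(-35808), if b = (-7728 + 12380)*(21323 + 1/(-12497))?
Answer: -1769166333017303/638627842524 ≈ -2770.3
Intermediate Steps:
b = 1239634861560/12497 (b = 4652*(21323 - 1/12497) = 4652*(266473530/12497) = 1239634861560/12497 ≈ 9.9195e+7)
-2812/34251 + b/(-35808) = -2812/34251 + (1239634861560/12497)/(-35808) = -2812*1/34251 + (1239634861560/12497)*(-1/35808) = -2812/34251 - 51651452565/18645524 = -1769166333017303/638627842524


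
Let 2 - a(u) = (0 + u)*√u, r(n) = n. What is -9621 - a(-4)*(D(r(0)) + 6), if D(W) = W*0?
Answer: -9633 - 48*I ≈ -9633.0 - 48.0*I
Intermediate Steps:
D(W) = 0
a(u) = 2 - u^(3/2) (a(u) = 2 - (0 + u)*√u = 2 - u*√u = 2 - u^(3/2))
-9621 - a(-4)*(D(r(0)) + 6) = -9621 - (2 - (-4)^(3/2))*(0 + 6) = -9621 - (2 - (-8)*I)*6 = -9621 - (2 + 8*I)*6 = -9621 - (12 + 48*I) = -9621 + (-12 - 48*I) = -9633 - 48*I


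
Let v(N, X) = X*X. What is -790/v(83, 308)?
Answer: -395/47432 ≈ -0.0083277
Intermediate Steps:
v(N, X) = X²
-790/v(83, 308) = -790/(308²) = -790/94864 = -790*1/94864 = -395/47432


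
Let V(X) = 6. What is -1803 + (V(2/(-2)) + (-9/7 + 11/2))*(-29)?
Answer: -29389/14 ≈ -2099.2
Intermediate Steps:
-1803 + (V(2/(-2)) + (-9/7 + 11/2))*(-29) = -1803 + (6 + (-9/7 + 11/2))*(-29) = -1803 + (6 + 59/14)*(-29) = -1803 + (143/14)*(-29) = -1803 - 4147/14 = -29389/14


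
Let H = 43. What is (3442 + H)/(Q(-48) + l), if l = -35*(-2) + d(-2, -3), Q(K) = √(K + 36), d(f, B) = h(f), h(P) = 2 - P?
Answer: 128945/2744 - 3485*I*√3/2744 ≈ 46.992 - 2.1998*I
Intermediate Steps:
d(f, B) = 2 - f
Q(K) = √(36 + K)
l = 74 (l = -35*(-2) + (2 - 1*(-2)) = 70 + (2 + 2) = 70 + 4 = 74)
(3442 + H)/(Q(-48) + l) = (3442 + 43)/(√(36 - 48) + 74) = 3485/(√(-12) + 74) = 3485/(2*I*√3 + 74) = 3485/(74 + 2*I*√3)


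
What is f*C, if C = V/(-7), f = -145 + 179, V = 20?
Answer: -680/7 ≈ -97.143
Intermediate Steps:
f = 34
C = -20/7 (C = 20/(-7) = 20*(-⅐) = -20/7 ≈ -2.8571)
f*C = 34*(-20/7) = -680/7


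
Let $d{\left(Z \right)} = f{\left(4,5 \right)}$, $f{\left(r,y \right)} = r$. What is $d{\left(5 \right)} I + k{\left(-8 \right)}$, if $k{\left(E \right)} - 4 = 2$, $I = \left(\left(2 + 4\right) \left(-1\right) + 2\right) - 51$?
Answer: $-214$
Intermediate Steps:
$d{\left(Z \right)} = 4$
$I = -55$ ($I = \left(6 \left(-1\right) + 2\right) - 51 = \left(-6 + 2\right) - 51 = -4 - 51 = -55$)
$k{\left(E \right)} = 6$ ($k{\left(E \right)} = 4 + 2 = 6$)
$d{\left(5 \right)} I + k{\left(-8 \right)} = 4 \left(-55\right) + 6 = -220 + 6 = -214$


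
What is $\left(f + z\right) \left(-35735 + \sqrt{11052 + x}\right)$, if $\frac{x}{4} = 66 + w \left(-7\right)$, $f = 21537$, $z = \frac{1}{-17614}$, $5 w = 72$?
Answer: $- \frac{13556169341995}{17614} + \frac{379352717 \sqrt{68205}}{44035} \approx -7.6738 \cdot 10^{8}$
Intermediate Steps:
$w = \frac{72}{5}$ ($w = \frac{1}{5} \cdot 72 = \frac{72}{5} \approx 14.4$)
$z = - \frac{1}{17614} \approx -5.6773 \cdot 10^{-5}$
$x = - \frac{696}{5}$ ($x = 4 \left(66 + \frac{72}{5} \left(-7\right)\right) = 4 \left(66 - \frac{504}{5}\right) = 4 \left(- \frac{174}{5}\right) = - \frac{696}{5} \approx -139.2$)
$\left(f + z\right) \left(-35735 + \sqrt{11052 + x}\right) = \left(21537 - \frac{1}{17614}\right) \left(-35735 + \sqrt{11052 - \frac{696}{5}}\right) = \frac{379352717 \left(-35735 + \sqrt{\frac{54564}{5}}\right)}{17614} = \frac{379352717 \left(-35735 + \frac{2 \sqrt{68205}}{5}\right)}{17614} = - \frac{13556169341995}{17614} + \frac{379352717 \sqrt{68205}}{44035}$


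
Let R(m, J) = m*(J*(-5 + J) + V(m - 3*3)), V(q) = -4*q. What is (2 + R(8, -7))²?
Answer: 498436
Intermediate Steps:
R(m, J) = m*(36 - 4*m + J*(-5 + J)) (R(m, J) = m*(J*(-5 + J) - 4*(m - 3*3)) = m*(J*(-5 + J) - 4*(m - 9)) = m*(J*(-5 + J) - 4*(-9 + m)) = m*(J*(-5 + J) + (36 - 4*m)) = m*(36 - 4*m + J*(-5 + J)))
(2 + R(8, -7))² = (2 + 8*(36 + (-7)² - 5*(-7) - 4*8))² = (2 + 8*(36 + 49 + 35 - 32))² = (2 + 8*88)² = (2 + 704)² = 706² = 498436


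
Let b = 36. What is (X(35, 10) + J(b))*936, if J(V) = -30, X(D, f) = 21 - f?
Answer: -17784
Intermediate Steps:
(X(35, 10) + J(b))*936 = ((21 - 1*10) - 30)*936 = ((21 - 10) - 30)*936 = (11 - 30)*936 = -19*936 = -17784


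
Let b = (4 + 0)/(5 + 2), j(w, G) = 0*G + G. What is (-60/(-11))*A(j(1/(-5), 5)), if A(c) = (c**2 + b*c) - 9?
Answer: 720/7 ≈ 102.86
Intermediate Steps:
j(w, G) = G (j(w, G) = 0 + G = G)
b = 4/7 ≈ 0.57143
A(c) = -9 + c**2 + 4*c/7 (A(c) = (c**2 + 4*c/7) - 9 = -9 + c**2 + 4*c/7)
(-60/(-11))*A(j(1/(-5), 5)) = (-60/(-11))*(-9 + 5**2 + (4/7)*5) = (-60*(-1/11))*(-9 + 25 + 20/7) = (60/11)*(132/7) = 720/7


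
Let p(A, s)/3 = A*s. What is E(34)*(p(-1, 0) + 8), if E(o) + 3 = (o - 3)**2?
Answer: 7664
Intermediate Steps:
p(A, s) = 3*A*s (p(A, s) = 3*(A*s) = 3*A*s)
E(o) = -3 + (-3 + o)**2 (E(o) = -3 + (o - 3)**2 = -3 + (-3 + o)**2)
E(34)*(p(-1, 0) + 8) = (-3 + (-3 + 34)**2)*(3*(-1)*0 + 8) = (-3 + 31**2)*(0 + 8) = (-3 + 961)*8 = 958*8 = 7664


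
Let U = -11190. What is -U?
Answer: 11190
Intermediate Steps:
-U = -1*(-11190) = 11190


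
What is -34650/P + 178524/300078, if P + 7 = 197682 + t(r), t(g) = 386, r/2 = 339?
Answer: 462239616/1100624977 ≈ 0.41998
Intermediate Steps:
r = 678 (r = 2*339 = 678)
P = 198061 (P = -7 + (197682 + 386) = -7 + 198068 = 198061)
-34650/P + 178524/300078 = -34650/198061 + 178524/300078 = -34650*1/198061 + 178524*(1/300078) = -34650/198061 + 3306/5557 = 462239616/1100624977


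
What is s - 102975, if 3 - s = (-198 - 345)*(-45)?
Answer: -127407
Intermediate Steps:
s = -24432 (s = 3 - (-198 - 345)*(-45) = 3 - (-543)*(-45) = 3 - 1*24435 = 3 - 24435 = -24432)
s - 102975 = -24432 - 102975 = -127407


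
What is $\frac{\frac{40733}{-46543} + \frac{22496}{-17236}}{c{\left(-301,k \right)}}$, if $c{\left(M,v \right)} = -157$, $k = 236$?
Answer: $\frac{62468047}{4498134937} \approx 0.013888$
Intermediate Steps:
$\frac{\frac{40733}{-46543} + \frac{22496}{-17236}}{c{\left(-301,k \right)}} = \frac{\frac{40733}{-46543} + \frac{22496}{-17236}}{-157} = \left(40733 \left(- \frac{1}{46543}\right) + 22496 \left(- \frac{1}{17236}\right)\right) \left(- \frac{1}{157}\right) = \left(- \frac{5819}{6649} - \frac{5624}{4309}\right) \left(- \frac{1}{157}\right) = \left(- \frac{62468047}{28650541}\right) \left(- \frac{1}{157}\right) = \frac{62468047}{4498134937}$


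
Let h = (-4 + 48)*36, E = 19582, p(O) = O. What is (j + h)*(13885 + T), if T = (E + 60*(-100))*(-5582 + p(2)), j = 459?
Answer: -154805618025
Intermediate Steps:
T = -75787560 (T = (19582 + 60*(-100))*(-5582 + 2) = (19582 - 6000)*(-5580) = 13582*(-5580) = -75787560)
h = 1584 (h = 44*36 = 1584)
(j + h)*(13885 + T) = (459 + 1584)*(13885 - 75787560) = 2043*(-75773675) = -154805618025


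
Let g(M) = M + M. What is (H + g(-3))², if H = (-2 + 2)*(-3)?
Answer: 36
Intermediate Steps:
H = 0 (H = 0*(-3) = 0)
g(M) = 2*M
(H + g(-3))² = (0 + 2*(-3))² = (0 - 6)² = (-6)² = 36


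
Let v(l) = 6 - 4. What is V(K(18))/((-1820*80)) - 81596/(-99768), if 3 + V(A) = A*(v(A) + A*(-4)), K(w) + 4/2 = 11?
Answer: 1488900739/1815777600 ≈ 0.81998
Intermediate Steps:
K(w) = 9 (K(w) = -2 + 11 = 9)
v(l) = 2
V(A) = -3 + A*(2 - 4*A) (V(A) = -3 + A*(2 + A*(-4)) = -3 + A*(2 - 4*A))
V(K(18))/((-1820*80)) - 81596/(-99768) = (-3 - 4*9**2 + 2*9)/((-1820*80)) - 81596/(-99768) = (-3 - 4*81 + 18)/(-145600) - 81596*(-1/99768) = (-3 - 324 + 18)*(-1/145600) + 20399/24942 = -309*(-1/145600) + 20399/24942 = 309/145600 + 20399/24942 = 1488900739/1815777600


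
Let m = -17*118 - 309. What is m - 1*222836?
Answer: -225151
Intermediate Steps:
m = -2315 (m = -2006 - 309 = -2315)
m - 1*222836 = -2315 - 1*222836 = -2315 - 222836 = -225151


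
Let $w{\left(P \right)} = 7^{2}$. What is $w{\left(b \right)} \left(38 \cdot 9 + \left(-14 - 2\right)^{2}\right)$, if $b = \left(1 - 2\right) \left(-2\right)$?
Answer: $29302$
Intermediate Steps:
$b = 2$ ($b = \left(-1\right) \left(-2\right) = 2$)
$w{\left(P \right)} = 49$
$w{\left(b \right)} \left(38 \cdot 9 + \left(-14 - 2\right)^{2}\right) = 49 \left(38 \cdot 9 + \left(-14 - 2\right)^{2}\right) = 49 \left(342 + \left(-16\right)^{2}\right) = 49 \left(342 + 256\right) = 49 \cdot 598 = 29302$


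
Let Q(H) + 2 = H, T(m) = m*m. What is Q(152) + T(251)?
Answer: 63151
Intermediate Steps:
T(m) = m²
Q(H) = -2 + H
Q(152) + T(251) = (-2 + 152) + 251² = 150 + 63001 = 63151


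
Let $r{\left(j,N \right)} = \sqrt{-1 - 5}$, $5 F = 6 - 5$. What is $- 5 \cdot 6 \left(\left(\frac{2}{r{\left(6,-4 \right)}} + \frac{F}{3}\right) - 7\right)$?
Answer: $208 + 10 i \sqrt{6} \approx 208.0 + 24.495 i$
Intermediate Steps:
$F = \frac{1}{5}$ ($F = \frac{6 - 5}{5} = \frac{1}{5} \cdot 1 = \frac{1}{5} \approx 0.2$)
$r{\left(j,N \right)} = i \sqrt{6}$ ($r{\left(j,N \right)} = \sqrt{-6} = i \sqrt{6}$)
$- 5 \cdot 6 \left(\left(\frac{2}{r{\left(6,-4 \right)}} + \frac{F}{3}\right) - 7\right) = - 5 \cdot 6 \left(\left(\frac{2}{i \sqrt{6}} + \frac{1}{5 \cdot 3}\right) - 7\right) = - 5 \cdot 6 \left(\left(2 \left(- \frac{i \sqrt{6}}{6}\right) + \frac{1}{5} \cdot \frac{1}{3}\right) - 7\right) = - 5 \cdot 6 \left(\left(- \frac{i \sqrt{6}}{3} + \frac{1}{15}\right) - 7\right) = - 5 \cdot 6 \left(\left(\frac{1}{15} - \frac{i \sqrt{6}}{3}\right) - 7\right) = - 5 \cdot 6 \left(- \frac{104}{15} - \frac{i \sqrt{6}}{3}\right) = - 5 \left(- \frac{208}{5} - 2 i \sqrt{6}\right) = 208 + 10 i \sqrt{6}$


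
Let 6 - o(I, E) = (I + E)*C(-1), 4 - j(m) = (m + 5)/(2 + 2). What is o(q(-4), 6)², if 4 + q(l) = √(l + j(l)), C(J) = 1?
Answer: (8 - I)²/4 ≈ 15.75 - 4.0*I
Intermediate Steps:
j(m) = 11/4 - m/4 (j(m) = 4 - (m + 5)/(2 + 2) = 4 - (5 + m)/4 = 4 - (5/4 + m/4) = 4 + (-5/4 - m/4) = 11/4 - m/4)
q(l) = -4 + √(11/4 + 3*l/4) (q(l) = -4 + √(l + (11/4 - l/4)) = -4 + √(11/4 + 3*l/4))
o(I, E) = 6 - E - I (o(I, E) = 6 - (I + E) = 6 - (E + I) = 6 + (-E - I) = 6 - E - I)
o(q(-4), 6)² = (6 - 1*6 - (-4 + √(11 + 3*(-4))/2))² = (6 - 6 - (-4 + √(11 - 12)/2))² = (6 - 6 - (-4 + √(-1)/2))² = (6 - 6 - (-4 + I/2))² = (6 - 6 + (4 - I/2))² = (4 - I/2)²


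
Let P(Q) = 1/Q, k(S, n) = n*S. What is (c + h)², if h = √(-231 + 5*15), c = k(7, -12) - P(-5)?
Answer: 171661/25 - 1676*I*√39/5 ≈ 6866.4 - 2093.3*I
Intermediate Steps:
k(S, n) = S*n
c = -419/5 (c = 7*(-12) - 1/(-5) = -84 - 1*(-⅕) = -84 + ⅕ = -419/5 ≈ -83.800)
h = 2*I*√39 (h = √(-231 + 75) = √(-156) = 2*I*√39 ≈ 12.49*I)
(c + h)² = (-419/5 + 2*I*√39)²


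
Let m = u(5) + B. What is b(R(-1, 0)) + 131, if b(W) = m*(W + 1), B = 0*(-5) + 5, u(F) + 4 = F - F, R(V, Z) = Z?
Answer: 132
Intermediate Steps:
u(F) = -4 (u(F) = -4 + (F - F) = -4 + 0 = -4)
B = 5 (B = 0 + 5 = 5)
m = 1 (m = -4 + 5 = 1)
b(W) = 1 + W (b(W) = 1*(W + 1) = 1*(1 + W) = 1 + W)
b(R(-1, 0)) + 131 = (1 + 0) + 131 = 1 + 131 = 132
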